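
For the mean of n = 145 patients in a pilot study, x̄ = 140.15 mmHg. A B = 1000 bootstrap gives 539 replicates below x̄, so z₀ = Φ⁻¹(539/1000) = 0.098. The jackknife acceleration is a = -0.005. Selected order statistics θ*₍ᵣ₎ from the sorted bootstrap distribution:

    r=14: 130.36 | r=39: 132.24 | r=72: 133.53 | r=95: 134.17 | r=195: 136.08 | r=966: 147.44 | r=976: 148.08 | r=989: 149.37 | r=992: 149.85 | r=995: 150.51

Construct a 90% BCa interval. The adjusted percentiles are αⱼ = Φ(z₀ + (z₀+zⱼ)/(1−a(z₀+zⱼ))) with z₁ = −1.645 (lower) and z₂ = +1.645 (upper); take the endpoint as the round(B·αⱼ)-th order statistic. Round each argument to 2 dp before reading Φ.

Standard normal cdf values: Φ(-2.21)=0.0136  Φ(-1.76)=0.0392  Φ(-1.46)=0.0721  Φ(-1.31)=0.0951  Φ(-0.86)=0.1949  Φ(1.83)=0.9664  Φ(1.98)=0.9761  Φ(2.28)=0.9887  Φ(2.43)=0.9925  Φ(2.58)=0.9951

Lower: z₀ + z₁ = 0.098 + (-1.645) = -1.547; 1 − a(z₀+z₁) = 1 − (-0.005)(-1.547) = 0.9923; argument = 0.098 + (-1.547)/0.9923 = -1.4611 → -1.46.
α₁ = Φ(-1.46) = 0.0721; rank = round(1000 × 0.0721) = 72; θ*₍72₎ = 133.53.
Upper: z₀ + z₂ = 1.743; 1 − a(z₀+z₂) = 1.0087; argument = 1.8259 → 1.83; α₂ = 0.9664; rank = 966; θ*₍966₎ = 147.44.

(133.53, 147.44)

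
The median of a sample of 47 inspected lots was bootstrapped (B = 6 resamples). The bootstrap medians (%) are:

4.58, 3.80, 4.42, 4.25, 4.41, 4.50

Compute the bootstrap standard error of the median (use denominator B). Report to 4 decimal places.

SE* = 0.2560

Bootstrap SE is the standard deviation of the 6 replicate medians.
Mean of replicates: (4.58 + 3.80 + 4.42 + 4.25 + 4.41 + 4.50) / 6 = 25.96000 / 6 = 4.32667
Sum of squared deviations: (+0.25333)² + (−0.52667)² + (+0.09333)² + (−0.07667)² + (+0.08333)² + (+0.17333)² = 0.39313
Variance = 0.39313 / 6 = 0.06552
SE* = √0.06552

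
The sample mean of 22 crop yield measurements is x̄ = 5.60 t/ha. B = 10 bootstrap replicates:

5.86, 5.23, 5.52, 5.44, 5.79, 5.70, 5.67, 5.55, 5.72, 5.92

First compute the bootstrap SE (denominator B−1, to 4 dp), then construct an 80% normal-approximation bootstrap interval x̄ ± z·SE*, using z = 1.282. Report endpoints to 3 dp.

Mean of replicates = 5.6400; sum of squared deviations = 0.3908; SE* = √(0.3908/9) = 0.2084
Margin = 1.282 × 0.2084 = 0.2672
Interval: 5.60 ± 0.2672

(5.333, 5.867)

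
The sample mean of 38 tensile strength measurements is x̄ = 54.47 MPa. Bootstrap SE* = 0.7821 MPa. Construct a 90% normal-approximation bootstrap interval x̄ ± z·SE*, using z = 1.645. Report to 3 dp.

Margin = 1.645 × 0.7821 = 1.2866
Interval: 54.47 ± 1.2866

(53.183, 55.757)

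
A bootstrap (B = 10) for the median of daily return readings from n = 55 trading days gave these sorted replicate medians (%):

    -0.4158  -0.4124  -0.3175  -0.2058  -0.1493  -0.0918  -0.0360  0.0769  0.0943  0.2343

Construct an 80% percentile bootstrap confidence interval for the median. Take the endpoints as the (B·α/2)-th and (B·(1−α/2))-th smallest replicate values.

α = 0.20; lower rank = 10 × 0.100 = 1; upper rank = 10 × 0.900 = 9.
The 1st smallest replicate is -0.4158; the 9th is 0.0943.

(-0.4158, 0.0943)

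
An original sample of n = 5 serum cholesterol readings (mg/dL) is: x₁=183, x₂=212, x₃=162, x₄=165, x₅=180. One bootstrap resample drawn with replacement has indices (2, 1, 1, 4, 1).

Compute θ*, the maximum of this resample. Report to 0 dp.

θ* = 212

Resample values: 212, 183, 183, 165, 183.
Maximum = 212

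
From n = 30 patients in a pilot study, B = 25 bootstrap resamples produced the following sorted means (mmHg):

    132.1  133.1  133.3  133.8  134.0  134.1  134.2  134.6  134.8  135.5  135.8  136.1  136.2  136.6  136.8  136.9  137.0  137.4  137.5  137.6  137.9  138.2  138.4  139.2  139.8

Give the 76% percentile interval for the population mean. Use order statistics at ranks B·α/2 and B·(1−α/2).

(133.3, 138.2)

α = 0.24; lower rank = 25 × 0.120 = 3; upper rank = 25 × 0.880 = 22.
The 3rd smallest replicate is 133.3; the 22nd is 138.2.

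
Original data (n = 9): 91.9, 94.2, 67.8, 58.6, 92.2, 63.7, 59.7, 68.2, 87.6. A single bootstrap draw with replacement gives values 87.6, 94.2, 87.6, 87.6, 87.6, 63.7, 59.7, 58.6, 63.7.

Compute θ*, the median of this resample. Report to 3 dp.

θ* = 87.600

Sorted: 58.6, 59.7, 63.7, 63.7, 87.6, 87.6, 87.6, 87.6, 94.2
Median = middle value = 87.600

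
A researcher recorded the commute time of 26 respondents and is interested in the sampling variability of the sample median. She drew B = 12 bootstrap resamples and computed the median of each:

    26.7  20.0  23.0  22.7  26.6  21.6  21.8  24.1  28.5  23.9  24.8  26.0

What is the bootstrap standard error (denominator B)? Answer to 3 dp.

Bootstrap SE is the standard deviation of the 12 replicate medians.
Mean of replicates: (26.7 + 20.0 + 23.0 + 22.7 + 26.6 + 21.6 + 21.8 + 24.1 + 28.5 + 23.9 + 24.8 + 26.0) / 12 = 289.7000 / 12 = 24.1417
Sum of squared deviations: (+2.5583)² + (−4.1417)² + (−1.1417)² + (−1.4417)² + (+2.4583)² + (−2.5417)² + (−2.3417)² + (−0.0417)² + (+4.3583)² + (−0.2417)² + (+0.6583)² + (+1.8583)² = 68.0092
Variance = 68.0092 / 12 = 5.6674
SE* = √5.6674

SE* = 2.381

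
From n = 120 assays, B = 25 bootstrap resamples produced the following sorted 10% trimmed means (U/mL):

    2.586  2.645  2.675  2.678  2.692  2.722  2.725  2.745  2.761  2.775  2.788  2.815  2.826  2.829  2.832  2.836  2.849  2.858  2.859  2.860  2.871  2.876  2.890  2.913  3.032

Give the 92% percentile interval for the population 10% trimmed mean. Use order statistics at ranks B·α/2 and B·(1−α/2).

α = 0.08; lower rank = 25 × 0.040 = 1; upper rank = 25 × 0.960 = 24.
The 1st smallest replicate is 2.586; the 24th is 2.913.

(2.586, 2.913)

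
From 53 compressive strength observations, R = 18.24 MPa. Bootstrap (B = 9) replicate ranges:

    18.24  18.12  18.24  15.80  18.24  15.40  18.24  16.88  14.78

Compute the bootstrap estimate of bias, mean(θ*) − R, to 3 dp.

mean(θ*) = (18.24 + 18.12 + 18.24 + 15.80 + 18.24 + 15.40 + 18.24 + 16.88 + 14.78) / 9 = 17.1044
bias = 17.1044 − 18.24

bias = −1.136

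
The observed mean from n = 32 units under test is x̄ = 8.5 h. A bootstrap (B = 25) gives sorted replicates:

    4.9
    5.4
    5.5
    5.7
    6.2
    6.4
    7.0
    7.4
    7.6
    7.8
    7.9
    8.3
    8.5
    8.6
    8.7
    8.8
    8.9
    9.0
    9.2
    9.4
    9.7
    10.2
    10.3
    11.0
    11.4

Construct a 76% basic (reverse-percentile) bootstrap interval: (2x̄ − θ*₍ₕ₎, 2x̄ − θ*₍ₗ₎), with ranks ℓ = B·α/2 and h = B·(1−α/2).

(6.8, 11.5)

Percentile endpoints at ranks 3 and 22: θ*₍3₎ = 5.5, θ*₍22₎ = 10.2.
Basic interval reflects these around x̄:
  lower = 2 × 8.5 − 10.2 = 6.8
  upper = 2 × 8.5 − 5.5 = 11.5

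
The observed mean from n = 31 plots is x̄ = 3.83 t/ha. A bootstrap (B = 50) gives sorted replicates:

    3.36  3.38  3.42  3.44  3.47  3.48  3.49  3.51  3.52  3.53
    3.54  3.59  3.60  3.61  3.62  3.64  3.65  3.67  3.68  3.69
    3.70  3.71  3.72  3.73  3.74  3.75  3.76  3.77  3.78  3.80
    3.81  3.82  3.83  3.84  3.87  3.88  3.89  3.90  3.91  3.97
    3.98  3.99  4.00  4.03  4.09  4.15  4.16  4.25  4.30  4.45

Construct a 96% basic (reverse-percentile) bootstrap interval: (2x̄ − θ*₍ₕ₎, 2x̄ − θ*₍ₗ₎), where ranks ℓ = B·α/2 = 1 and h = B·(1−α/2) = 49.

Percentile endpoints at ranks 1 and 49: θ*₍1₎ = 3.36, θ*₍49₎ = 4.30.
Basic interval reflects these around x̄:
  lower = 2 × 3.83 − 4.30 = 3.36
  upper = 2 × 3.83 − 3.36 = 4.30

(3.36, 4.30)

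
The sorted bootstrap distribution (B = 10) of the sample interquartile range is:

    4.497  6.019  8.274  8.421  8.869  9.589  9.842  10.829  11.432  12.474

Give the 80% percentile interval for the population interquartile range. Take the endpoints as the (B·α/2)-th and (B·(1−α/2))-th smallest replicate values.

α = 0.20; lower rank = 10 × 0.100 = 1; upper rank = 10 × 0.900 = 9.
The 1st smallest replicate is 4.497; the 9th is 11.432.

(4.497, 11.432)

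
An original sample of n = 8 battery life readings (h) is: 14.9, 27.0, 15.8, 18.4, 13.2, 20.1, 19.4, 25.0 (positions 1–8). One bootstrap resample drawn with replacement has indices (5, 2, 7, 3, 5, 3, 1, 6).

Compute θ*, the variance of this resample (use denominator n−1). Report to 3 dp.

θ* = 21.442

Resample values: 13.2, 27.0, 19.4, 15.8, 13.2, 15.8, 14.9, 20.1.
Mean = 17.4250; sum of squared deviations = 150.0950
s² = 150.0950 / 7 = 21.4421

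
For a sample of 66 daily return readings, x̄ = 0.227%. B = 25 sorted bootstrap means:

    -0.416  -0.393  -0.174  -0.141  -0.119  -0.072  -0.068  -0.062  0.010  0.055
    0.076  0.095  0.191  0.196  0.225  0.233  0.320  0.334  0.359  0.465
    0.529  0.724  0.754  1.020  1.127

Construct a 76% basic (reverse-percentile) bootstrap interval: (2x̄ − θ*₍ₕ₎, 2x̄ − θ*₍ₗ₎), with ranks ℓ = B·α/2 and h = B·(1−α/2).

Percentile endpoints at ranks 3 and 22: θ*₍3₎ = -0.174, θ*₍22₎ = 0.724.
Basic interval reflects these around x̄:
  lower = 2 × 0.227 − 0.724 = -0.270
  upper = 2 × 0.227 − -0.174 = 0.628

(-0.270, 0.628)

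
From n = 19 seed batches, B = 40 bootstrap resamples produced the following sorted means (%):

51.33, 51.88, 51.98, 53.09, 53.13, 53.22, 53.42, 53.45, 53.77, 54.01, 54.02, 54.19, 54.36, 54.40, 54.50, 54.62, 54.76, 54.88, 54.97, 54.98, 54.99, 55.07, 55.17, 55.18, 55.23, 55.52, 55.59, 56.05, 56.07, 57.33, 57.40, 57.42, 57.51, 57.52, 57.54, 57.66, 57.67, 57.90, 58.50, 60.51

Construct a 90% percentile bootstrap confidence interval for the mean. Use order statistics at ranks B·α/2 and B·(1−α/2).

α = 0.10; lower rank = 40 × 0.050 = 2; upper rank = 40 × 0.950 = 38.
The 2nd smallest replicate is 51.88; the 38th is 57.90.

(51.88, 57.90)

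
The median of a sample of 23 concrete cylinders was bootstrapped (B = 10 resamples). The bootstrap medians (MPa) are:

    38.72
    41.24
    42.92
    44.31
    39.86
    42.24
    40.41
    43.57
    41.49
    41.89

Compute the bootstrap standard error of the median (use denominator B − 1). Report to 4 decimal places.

Bootstrap SE is the standard deviation of the 10 replicate medians.
Mean of replicates: (38.72 + 41.24 + 42.92 + 44.31 + 39.86 + 42.24 + 40.41 + 43.57 + 41.49 + 41.89) / 10 = 416.65000 / 10 = 41.66500
Sum of squared deviations: (−2.94500)² + (−0.42500)² + (+1.25500)² + (+2.64500)² + (−1.80500)² + (+0.57500)² + (−1.25500)² + (+1.90500)² + (−0.17500)² + (+0.22500)² = 26.29865
Variance = 26.29865 / 9 = 2.92207
SE* = √2.92207

SE* = 1.7094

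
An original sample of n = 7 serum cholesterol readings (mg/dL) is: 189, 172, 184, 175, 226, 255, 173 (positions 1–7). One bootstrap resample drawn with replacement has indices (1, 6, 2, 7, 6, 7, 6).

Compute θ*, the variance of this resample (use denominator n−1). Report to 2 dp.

θ* = 1782.90

Resample values: 189, 255, 172, 173, 255, 173, 255.
Mean = 210.2857; sum of squared deviations = 10697.4286
s² = 10697.4286 / 6 = 1782.9048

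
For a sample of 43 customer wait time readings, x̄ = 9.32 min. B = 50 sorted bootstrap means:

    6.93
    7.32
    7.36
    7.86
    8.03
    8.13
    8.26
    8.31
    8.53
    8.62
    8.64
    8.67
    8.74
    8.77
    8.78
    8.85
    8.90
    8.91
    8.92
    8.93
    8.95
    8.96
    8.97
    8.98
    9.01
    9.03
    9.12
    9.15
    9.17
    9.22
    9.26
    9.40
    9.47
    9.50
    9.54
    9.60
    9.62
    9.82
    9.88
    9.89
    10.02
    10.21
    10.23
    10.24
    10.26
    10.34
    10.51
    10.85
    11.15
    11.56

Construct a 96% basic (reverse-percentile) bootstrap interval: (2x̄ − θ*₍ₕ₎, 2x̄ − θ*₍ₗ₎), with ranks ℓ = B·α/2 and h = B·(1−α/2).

(7.49, 11.71)

Percentile endpoints at ranks 1 and 49: θ*₍1₎ = 6.93, θ*₍49₎ = 11.15.
Basic interval reflects these around x̄:
  lower = 2 × 9.32 − 11.15 = 7.49
  upper = 2 × 9.32 − 6.93 = 11.71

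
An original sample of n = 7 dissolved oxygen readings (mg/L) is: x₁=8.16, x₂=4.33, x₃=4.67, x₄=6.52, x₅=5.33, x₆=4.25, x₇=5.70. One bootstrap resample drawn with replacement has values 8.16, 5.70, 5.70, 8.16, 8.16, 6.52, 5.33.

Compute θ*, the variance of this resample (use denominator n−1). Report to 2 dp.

Mean = 6.8186; sum of squared deviations = 10.2057
s² = 10.2057 / 6 = 1.7009

θ* = 1.70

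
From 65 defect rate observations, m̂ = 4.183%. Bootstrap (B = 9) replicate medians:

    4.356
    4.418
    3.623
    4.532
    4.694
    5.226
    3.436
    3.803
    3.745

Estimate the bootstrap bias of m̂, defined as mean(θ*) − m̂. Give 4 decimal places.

bias = +0.0207

mean(θ*) = (4.356 + 4.418 + 3.623 + 4.532 + 4.694 + 5.226 + 3.436 + 3.803 + 3.745) / 9 = 4.20367
bias = 4.20367 − 4.183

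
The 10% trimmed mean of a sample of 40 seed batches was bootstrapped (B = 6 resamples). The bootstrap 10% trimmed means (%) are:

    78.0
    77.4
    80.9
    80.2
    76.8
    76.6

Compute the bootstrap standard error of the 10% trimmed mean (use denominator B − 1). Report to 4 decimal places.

Bootstrap SE is the standard deviation of the 6 replicate 10% trimmed means.
Mean of replicates: (78.0 + 77.4 + 80.9 + 80.2 + 76.8 + 76.6) / 6 = 469.90000 / 6 = 78.31667
Sum of squared deviations: (−0.31667)² + (−0.91667)² + (+2.58333)² + (+1.88333)² + (−1.51667)² + (−1.71667)² = 16.40833
Variance = 16.40833 / 5 = 3.28167
SE* = √3.28167

SE* = 1.8115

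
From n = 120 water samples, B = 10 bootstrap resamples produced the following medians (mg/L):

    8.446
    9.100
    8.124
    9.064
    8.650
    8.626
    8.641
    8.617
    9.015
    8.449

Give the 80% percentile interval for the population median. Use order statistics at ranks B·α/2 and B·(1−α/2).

(8.124, 9.064)

Sorted replicates: 8.124, 8.446, 8.449, 8.617, 8.626, 8.641, 8.650, 9.015, 9.064, 9.100
α = 0.20; lower rank = 10 × 0.100 = 1; upper rank = 10 × 0.900 = 9.
The 1st smallest replicate is 8.124; the 9th is 9.064.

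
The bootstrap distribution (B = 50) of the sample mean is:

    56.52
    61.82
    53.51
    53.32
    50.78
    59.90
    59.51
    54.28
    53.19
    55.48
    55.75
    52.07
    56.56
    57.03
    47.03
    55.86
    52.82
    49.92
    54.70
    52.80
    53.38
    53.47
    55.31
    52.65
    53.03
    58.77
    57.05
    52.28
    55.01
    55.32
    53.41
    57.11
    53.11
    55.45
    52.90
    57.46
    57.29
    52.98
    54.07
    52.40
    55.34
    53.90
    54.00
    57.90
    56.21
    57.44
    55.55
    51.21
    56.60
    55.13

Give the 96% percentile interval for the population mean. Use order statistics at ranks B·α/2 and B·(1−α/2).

(47.03, 59.90)

Sorted replicates: 47.03, 49.92, 50.78, 51.21, 52.07, 52.28, 52.40, 52.65, 52.80, 52.82, 52.90, 52.98, 53.03, 53.11, 53.19, 53.32, 53.38, 53.41, 53.47, 53.51, 53.90, 54.00, 54.07, 54.28, 54.70, 55.01, 55.13, 55.31, 55.32, 55.34, 55.45, 55.48, 55.55, 55.75, 55.86, 56.21, 56.52, 56.56, 56.60, 57.03, 57.05, 57.11, 57.29, 57.44, 57.46, 57.90, 58.77, 59.51, 59.90, 61.82
α = 0.04; lower rank = 50 × 0.020 = 1; upper rank = 50 × 0.980 = 49.
The 1st smallest replicate is 47.03; the 49th is 59.90.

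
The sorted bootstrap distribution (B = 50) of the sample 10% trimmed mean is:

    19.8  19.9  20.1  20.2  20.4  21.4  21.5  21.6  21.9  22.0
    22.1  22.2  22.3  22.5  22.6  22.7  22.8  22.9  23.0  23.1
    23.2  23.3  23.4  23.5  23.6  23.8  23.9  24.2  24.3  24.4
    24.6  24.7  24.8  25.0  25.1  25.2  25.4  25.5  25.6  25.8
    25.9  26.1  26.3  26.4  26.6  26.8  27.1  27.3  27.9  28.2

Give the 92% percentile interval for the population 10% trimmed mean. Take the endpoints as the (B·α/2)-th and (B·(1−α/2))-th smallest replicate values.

α = 0.08; lower rank = 50 × 0.040 = 2; upper rank = 50 × 0.960 = 48.
The 2nd smallest replicate is 19.9; the 48th is 27.3.

(19.9, 27.3)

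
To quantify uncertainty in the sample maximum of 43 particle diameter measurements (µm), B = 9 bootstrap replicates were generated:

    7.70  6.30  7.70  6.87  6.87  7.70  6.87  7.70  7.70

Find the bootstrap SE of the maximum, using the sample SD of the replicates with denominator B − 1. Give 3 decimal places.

SE* = 0.541

Bootstrap SE is the standard deviation of the 9 replicate maximums.
Mean of replicates: (7.70 + 6.30 + 7.70 + 6.87 + 6.87 + 7.70 + 6.87 + 7.70 + 7.70) / 9 = 65.4100 / 9 = 7.2678
Sum of squared deviations: (+0.4322)² + (−0.9678)² + (+0.4322)² + (−0.3978)² + (−0.3978)² + (+0.4322)² + (−0.3978)² + (+0.4322)² + (+0.4322)² = 2.3454
Variance = 2.3454 / 8 = 0.2932
SE* = √0.2932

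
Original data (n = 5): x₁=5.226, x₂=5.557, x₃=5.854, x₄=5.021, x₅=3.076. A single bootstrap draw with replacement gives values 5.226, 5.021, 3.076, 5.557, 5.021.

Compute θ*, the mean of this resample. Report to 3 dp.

Mean = (5.226 + 5.021 + 3.076 + 5.557 + 5.021) / 5 = 23.9010 / 5 = 4.780

θ* = 4.780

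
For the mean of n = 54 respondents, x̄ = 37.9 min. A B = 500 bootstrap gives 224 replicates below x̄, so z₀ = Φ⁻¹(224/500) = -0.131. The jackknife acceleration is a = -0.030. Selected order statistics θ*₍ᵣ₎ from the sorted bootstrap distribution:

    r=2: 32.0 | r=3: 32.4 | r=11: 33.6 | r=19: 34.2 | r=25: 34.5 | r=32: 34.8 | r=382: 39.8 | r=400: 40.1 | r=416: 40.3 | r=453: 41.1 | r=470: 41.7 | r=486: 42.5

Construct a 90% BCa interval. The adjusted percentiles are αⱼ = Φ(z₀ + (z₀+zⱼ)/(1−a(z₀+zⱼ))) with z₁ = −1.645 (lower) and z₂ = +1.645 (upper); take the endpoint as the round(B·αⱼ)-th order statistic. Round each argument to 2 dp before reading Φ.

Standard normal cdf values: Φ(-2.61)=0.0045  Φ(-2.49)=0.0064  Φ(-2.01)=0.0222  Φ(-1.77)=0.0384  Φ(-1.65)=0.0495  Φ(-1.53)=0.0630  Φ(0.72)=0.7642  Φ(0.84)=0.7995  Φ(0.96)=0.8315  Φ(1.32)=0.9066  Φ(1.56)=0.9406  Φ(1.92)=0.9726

(33.6, 41.1)

Lower: z₀ + z₁ = -0.131 + (-1.645) = -1.776; 1 − a(z₀+z₁) = 1 − (-0.030)(-1.776) = 0.9467; argument = -0.131 + (-1.776)/0.9467 = -2.0070 → -2.01.
α₁ = Φ(-2.01) = 0.0222; rank = round(500 × 0.0222) = 11; θ*₍11₎ = 33.6.
Upper: z₀ + z₂ = 1.514; 1 − a(z₀+z₂) = 1.0454; argument = 1.3172 → 1.32; α₂ = 0.9066; rank = 453; θ*₍453₎ = 41.1.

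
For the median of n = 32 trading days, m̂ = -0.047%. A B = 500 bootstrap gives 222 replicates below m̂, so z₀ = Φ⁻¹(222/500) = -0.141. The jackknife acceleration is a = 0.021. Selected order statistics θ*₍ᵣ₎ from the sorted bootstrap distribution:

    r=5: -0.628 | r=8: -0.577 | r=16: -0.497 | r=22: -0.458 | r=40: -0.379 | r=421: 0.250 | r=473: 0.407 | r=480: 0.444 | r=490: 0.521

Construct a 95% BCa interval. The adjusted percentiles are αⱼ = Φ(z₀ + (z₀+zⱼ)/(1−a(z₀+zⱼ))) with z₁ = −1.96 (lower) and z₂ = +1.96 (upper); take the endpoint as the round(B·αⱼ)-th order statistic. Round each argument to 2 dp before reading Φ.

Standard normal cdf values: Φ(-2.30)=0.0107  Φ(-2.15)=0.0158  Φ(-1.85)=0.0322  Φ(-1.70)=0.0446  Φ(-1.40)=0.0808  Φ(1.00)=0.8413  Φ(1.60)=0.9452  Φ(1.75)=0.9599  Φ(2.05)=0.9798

Lower: z₀ + z₁ = -0.141 + (-1.960) = -2.101; 1 − a(z₀+z₁) = 1 − (0.021)(-2.101) = 1.0441; argument = -0.141 + (-2.101)/1.0441 = -2.1532 → -2.15.
α₁ = Φ(-2.15) = 0.0158; rank = round(500 × 0.0158) = 8; θ*₍8₎ = -0.577.
Upper: z₀ + z₂ = 1.819; 1 − a(z₀+z₂) = 0.9618; argument = 1.7502 → 1.75; α₂ = 0.9599; rank = 480; θ*₍480₎ = 0.444.

(-0.577, 0.444)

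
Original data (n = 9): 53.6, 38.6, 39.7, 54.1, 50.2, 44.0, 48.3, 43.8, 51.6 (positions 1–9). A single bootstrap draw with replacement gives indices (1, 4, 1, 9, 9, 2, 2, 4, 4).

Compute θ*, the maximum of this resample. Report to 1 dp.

Resample values: 53.6, 54.1, 53.6, 51.6, 51.6, 38.6, 38.6, 54.1, 54.1.
Maximum = 54.1

θ* = 54.1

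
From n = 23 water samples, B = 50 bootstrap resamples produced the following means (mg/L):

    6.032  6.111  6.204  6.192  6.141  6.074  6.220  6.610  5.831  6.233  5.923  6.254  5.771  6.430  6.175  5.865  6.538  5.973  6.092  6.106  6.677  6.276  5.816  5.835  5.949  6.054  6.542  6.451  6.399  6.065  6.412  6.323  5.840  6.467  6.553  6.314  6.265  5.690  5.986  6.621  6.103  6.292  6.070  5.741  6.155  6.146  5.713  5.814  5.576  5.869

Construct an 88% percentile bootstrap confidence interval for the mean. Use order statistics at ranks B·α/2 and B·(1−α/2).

(5.713, 6.553)

Sorted replicates: 5.576, 5.690, 5.713, 5.741, 5.771, 5.814, 5.816, 5.831, 5.835, 5.840, 5.865, 5.869, 5.923, 5.949, 5.973, 5.986, 6.032, 6.054, 6.065, 6.070, 6.074, 6.092, 6.103, 6.106, 6.111, 6.141, 6.146, 6.155, 6.175, 6.192, 6.204, 6.220, 6.233, 6.254, 6.265, 6.276, 6.292, 6.314, 6.323, 6.399, 6.412, 6.430, 6.451, 6.467, 6.538, 6.542, 6.553, 6.610, 6.621, 6.677
α = 0.12; lower rank = 50 × 0.060 = 3; upper rank = 50 × 0.940 = 47.
The 3rd smallest replicate is 5.713; the 47th is 6.553.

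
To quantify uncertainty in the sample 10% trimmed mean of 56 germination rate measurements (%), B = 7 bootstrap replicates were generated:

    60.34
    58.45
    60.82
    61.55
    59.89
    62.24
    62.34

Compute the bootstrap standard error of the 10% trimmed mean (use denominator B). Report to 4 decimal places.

Bootstrap SE is the standard deviation of the 7 replicate 10% trimmed means.
Mean of replicates: (60.34 + 58.45 + 60.82 + 61.55 + 59.89 + 62.24 + 62.34) / 7 = 425.63000 / 7 = 60.80429
Sum of squared deviations: (−0.46429)² + (−2.35429)² + (+0.01571)² + (+0.74571)² + (−0.91429)² + (+1.43571)² + (+1.53571)² = 11.57017
Variance = 11.57017 / 7 = 1.65288
SE* = √1.65288

SE* = 1.2856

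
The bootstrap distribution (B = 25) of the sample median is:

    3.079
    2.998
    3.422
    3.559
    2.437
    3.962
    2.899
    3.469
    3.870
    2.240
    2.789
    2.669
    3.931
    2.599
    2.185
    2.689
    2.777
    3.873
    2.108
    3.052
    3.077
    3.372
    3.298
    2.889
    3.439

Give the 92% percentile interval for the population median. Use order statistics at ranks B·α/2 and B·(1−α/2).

(2.108, 3.931)

Sorted replicates: 2.108, 2.185, 2.240, 2.437, 2.599, 2.669, 2.689, 2.777, 2.789, 2.889, 2.899, 2.998, 3.052, 3.077, 3.079, 3.298, 3.372, 3.422, 3.439, 3.469, 3.559, 3.870, 3.873, 3.931, 3.962
α = 0.08; lower rank = 25 × 0.040 = 1; upper rank = 25 × 0.960 = 24.
The 1st smallest replicate is 2.108; the 24th is 3.931.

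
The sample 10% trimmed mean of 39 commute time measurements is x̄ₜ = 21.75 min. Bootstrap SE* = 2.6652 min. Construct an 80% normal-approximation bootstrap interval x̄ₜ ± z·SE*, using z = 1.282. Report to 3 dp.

Margin = 1.282 × 2.6652 = 3.4168
Interval: 21.75 ± 3.4168

(18.333, 25.167)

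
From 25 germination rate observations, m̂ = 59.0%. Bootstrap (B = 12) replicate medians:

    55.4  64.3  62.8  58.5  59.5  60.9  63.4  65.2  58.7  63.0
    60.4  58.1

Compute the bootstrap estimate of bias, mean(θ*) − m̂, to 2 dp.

bias = +1.85

mean(θ*) = (55.4 + 64.3 + 62.8 + 58.5 + 59.5 + 60.9 + 63.4 + 65.2 + 58.7 + 63.0 + 60.4 + 58.1) / 12 = 60.850
bias = 60.850 − 59.0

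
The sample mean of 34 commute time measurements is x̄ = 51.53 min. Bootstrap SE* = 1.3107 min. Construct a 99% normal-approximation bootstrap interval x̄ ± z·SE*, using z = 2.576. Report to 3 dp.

Margin = 2.576 × 1.3107 = 3.3764
Interval: 51.53 ± 3.3764

(48.154, 54.906)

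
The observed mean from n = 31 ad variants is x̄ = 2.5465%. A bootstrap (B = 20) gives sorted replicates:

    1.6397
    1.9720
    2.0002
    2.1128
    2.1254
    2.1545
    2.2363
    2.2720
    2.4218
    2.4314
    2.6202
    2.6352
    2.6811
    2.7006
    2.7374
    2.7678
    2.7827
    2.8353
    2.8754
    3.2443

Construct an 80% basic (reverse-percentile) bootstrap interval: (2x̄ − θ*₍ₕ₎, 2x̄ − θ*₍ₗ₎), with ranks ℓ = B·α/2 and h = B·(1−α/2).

(2.2577, 3.1210)

Percentile endpoints at ranks 2 and 18: θ*₍2₎ = 1.9720, θ*₍18₎ = 2.8353.
Basic interval reflects these around x̄:
  lower = 2 × 2.5465 − 2.8353 = 2.2577
  upper = 2 × 2.5465 − 1.9720 = 3.1210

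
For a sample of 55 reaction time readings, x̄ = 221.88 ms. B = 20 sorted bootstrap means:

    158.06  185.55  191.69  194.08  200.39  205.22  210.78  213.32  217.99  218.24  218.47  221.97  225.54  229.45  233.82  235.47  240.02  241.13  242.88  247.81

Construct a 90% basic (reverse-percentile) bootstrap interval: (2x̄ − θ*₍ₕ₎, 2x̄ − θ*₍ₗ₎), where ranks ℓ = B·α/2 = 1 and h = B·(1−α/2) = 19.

Percentile endpoints at ranks 1 and 19: θ*₍1₎ = 158.06, θ*₍19₎ = 242.88.
Basic interval reflects these around x̄:
  lower = 2 × 221.88 − 242.88 = 200.88
  upper = 2 × 221.88 − 158.06 = 285.70

(200.88, 285.70)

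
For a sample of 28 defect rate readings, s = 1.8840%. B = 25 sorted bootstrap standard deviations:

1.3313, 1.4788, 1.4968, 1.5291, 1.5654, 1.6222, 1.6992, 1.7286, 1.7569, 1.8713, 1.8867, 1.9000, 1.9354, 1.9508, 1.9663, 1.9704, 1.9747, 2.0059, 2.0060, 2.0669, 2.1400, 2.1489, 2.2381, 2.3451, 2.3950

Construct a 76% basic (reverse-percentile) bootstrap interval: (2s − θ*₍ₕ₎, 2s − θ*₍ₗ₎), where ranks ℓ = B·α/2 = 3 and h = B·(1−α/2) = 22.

Percentile endpoints at ranks 3 and 22: θ*₍3₎ = 1.4968, θ*₍22₎ = 2.1489.
Basic interval reflects these around s:
  lower = 2 × 1.8840 − 2.1489 = 1.6191
  upper = 2 × 1.8840 − 1.4968 = 2.2712

(1.6191, 2.2712)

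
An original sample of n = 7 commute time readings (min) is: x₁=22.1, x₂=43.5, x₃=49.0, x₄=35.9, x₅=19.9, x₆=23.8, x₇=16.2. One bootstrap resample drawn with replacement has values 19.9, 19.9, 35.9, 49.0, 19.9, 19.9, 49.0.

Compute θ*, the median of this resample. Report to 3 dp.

θ* = 19.900

Sorted: 19.9, 19.9, 19.9, 19.9, 35.9, 49.0, 49.0
Median = middle value = 19.900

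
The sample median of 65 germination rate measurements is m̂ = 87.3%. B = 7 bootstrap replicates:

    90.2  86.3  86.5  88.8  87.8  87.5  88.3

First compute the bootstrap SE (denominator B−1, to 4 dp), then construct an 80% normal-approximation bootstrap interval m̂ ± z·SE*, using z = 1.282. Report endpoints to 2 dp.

(85.57, 89.03)

Mean of replicates = 87.9143; sum of squared deviations = 10.9486; SE* = √(10.9486/6) = 1.3508
Margin = 1.282 × 1.3508 = 1.732
Interval: 87.3 ± 1.732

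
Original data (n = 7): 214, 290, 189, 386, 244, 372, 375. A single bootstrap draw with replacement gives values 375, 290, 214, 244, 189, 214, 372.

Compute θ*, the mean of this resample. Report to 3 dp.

θ* = 271.143

Mean = (375 + 290 + 214 + 244 + 189 + 214 + 372) / 7 = 1898.0 / 7 = 271.143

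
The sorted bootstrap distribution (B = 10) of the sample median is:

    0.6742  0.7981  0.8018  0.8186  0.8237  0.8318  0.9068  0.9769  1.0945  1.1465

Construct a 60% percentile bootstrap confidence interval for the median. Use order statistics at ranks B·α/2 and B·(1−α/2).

α = 0.40; lower rank = 10 × 0.200 = 2; upper rank = 10 × 0.800 = 8.
The 2nd smallest replicate is 0.7981; the 8th is 0.9769.

(0.7981, 0.9769)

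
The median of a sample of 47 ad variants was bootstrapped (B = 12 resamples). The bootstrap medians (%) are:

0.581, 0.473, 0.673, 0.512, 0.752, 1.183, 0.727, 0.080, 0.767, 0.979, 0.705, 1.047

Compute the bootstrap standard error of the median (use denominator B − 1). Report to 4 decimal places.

SE* = 0.2900

Bootstrap SE is the standard deviation of the 12 replicate medians.
Mean of replicates: (0.581 + 0.473 + 0.673 + 0.512 + 0.752 + 1.183 + 0.727 + 0.080 + 0.767 + 0.979 + 0.705 + 1.047) / 12 = 8.47900 / 12 = 0.70658
Sum of squared deviations: (−0.12558)² + (−0.23358)² + (−0.03358)² + (−0.19458)² + (+0.04542)² + (+0.47642)² + (+0.02042)² + (−0.62658)² + (+0.06042)² + (+0.27242)² + (−0.00158)² + (+0.34042)² = 0.92513
Variance = 0.92513 / 11 = 0.08410
SE* = √0.08410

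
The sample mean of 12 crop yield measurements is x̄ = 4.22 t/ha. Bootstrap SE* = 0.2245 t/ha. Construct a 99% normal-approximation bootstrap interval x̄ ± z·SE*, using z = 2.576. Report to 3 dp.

Margin = 2.576 × 0.2245 = 0.5783
Interval: 4.22 ± 0.5783

(3.642, 4.798)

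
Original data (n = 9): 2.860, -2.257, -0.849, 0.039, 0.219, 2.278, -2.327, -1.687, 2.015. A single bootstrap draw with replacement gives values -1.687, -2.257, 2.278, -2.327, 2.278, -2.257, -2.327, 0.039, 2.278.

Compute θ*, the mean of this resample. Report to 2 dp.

Mean = ((-1.687) + (-2.257) + 2.278 + (-2.327) + 2.278 + (-2.257) + (-2.327) + 0.039 + 2.278) / 9 = -3.9820 / 9 = -0.44

θ* = -0.44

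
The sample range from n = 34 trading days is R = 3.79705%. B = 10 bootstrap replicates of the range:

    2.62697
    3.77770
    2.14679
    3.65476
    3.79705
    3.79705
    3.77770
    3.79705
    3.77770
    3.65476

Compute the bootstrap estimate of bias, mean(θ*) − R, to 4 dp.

bias = −0.3163

mean(θ*) = (2.62697 + 3.77770 + 2.14679 + 3.65476 + 3.79705 + 3.79705 + 3.77770 + 3.79705 + 3.77770 + 3.65476) / 10 = 3.48075
bias = 3.48075 − 3.79705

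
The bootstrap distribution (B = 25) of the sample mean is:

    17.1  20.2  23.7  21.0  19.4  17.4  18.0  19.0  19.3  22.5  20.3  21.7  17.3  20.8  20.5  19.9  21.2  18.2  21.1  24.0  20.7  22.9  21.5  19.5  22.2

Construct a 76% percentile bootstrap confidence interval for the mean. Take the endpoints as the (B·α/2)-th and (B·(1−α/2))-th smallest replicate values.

Sorted replicates: 17.1, 17.3, 17.4, 18.0, 18.2, 19.0, 19.3, 19.4, 19.5, 19.9, 20.2, 20.3, 20.5, 20.7, 20.8, 21.0, 21.1, 21.2, 21.5, 21.7, 22.2, 22.5, 22.9, 23.7, 24.0
α = 0.24; lower rank = 25 × 0.120 = 3; upper rank = 25 × 0.880 = 22.
The 3rd smallest replicate is 17.4; the 22nd is 22.5.

(17.4, 22.5)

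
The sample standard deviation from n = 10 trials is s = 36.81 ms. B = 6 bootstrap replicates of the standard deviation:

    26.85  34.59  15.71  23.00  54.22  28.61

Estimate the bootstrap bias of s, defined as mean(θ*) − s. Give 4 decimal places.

bias = −6.3133

mean(θ*) = (26.85 + 34.59 + 15.71 + 23.00 + 54.22 + 28.61) / 6 = 30.49667
bias = 30.49667 − 36.81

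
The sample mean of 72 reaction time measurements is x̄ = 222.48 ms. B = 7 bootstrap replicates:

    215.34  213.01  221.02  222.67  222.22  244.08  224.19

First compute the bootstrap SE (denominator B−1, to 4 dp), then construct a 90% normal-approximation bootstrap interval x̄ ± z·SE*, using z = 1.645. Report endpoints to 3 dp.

Mean of replicates = 223.2186; sum of squared deviations = 608.5615; SE* = √(608.5615/6) = 10.0711
Margin = 1.645 × 10.0711 = 16.5670
Interval: 222.48 ± 16.5670

(205.913, 239.047)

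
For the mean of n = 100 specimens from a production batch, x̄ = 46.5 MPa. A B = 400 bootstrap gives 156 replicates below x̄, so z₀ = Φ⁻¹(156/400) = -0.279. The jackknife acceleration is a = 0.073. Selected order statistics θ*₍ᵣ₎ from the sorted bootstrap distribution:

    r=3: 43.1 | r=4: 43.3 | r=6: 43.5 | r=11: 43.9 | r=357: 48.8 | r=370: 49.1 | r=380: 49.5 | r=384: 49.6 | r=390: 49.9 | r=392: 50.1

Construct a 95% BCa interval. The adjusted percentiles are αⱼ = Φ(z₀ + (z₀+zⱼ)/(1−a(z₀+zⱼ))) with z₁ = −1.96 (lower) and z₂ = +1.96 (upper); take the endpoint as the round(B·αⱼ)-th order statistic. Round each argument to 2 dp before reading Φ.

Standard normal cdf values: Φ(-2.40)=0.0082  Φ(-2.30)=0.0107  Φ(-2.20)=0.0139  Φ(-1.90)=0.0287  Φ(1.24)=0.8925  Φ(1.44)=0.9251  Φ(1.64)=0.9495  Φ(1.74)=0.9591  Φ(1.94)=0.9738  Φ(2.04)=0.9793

Lower: z₀ + z₁ = -0.279 + (-1.960) = -2.239; 1 − a(z₀+z₁) = 1 − (0.073)(-2.239) = 1.1634; argument = -0.279 + (-2.239)/1.1634 = -2.2035 → -2.20.
α₁ = Φ(-2.20) = 0.0139; rank = round(400 × 0.0139) = 6; θ*₍6₎ = 43.5.
Upper: z₀ + z₂ = 1.681; 1 − a(z₀+z₂) = 0.8773; argument = 1.6371 → 1.64; α₂ = 0.9495; rank = 380; θ*₍380₎ = 49.5.

(43.5, 49.5)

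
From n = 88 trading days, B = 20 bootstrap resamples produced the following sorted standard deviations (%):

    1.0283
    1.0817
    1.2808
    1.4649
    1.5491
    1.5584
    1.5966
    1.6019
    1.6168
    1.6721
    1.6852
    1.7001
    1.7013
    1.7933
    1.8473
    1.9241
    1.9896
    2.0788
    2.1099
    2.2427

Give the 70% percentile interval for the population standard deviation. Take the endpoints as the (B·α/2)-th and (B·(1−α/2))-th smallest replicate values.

α = 0.30; lower rank = 20 × 0.150 = 3; upper rank = 20 × 0.850 = 17.
The 3rd smallest replicate is 1.2808; the 17th is 1.9896.

(1.2808, 1.9896)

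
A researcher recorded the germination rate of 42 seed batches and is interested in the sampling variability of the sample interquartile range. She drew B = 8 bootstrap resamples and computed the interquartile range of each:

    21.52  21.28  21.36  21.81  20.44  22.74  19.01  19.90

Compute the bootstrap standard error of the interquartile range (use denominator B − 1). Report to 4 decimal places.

Bootstrap SE is the standard deviation of the 8 replicate interquartile ranges.
Mean of replicates: (21.52 + 21.28 + 21.36 + 21.81 + 20.44 + 22.74 + 19.01 + 19.90) / 8 = 168.06000 / 8 = 21.00750
Sum of squared deviations: (+0.51250)² + (+0.27250)² + (+0.35250)² + (+0.80250)² + (−0.56750)² + (+1.73250)² + (−1.99750)² + (−1.10750)² = 9.64535
Variance = 9.64535 / 7 = 1.37791
SE* = √1.37791

SE* = 1.1738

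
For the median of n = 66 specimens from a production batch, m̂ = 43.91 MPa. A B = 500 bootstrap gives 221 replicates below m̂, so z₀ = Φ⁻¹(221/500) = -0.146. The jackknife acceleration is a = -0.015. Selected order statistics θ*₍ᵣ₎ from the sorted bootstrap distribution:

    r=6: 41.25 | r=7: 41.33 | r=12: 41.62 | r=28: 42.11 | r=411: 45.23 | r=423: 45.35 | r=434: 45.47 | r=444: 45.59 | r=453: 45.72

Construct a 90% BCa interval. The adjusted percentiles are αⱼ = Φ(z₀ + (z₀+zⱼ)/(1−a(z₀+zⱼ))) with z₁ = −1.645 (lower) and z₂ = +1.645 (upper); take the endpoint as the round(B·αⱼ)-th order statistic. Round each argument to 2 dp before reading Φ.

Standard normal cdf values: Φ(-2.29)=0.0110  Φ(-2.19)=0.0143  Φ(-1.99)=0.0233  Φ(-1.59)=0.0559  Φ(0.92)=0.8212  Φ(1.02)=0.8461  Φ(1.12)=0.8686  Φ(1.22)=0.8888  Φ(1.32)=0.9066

(41.62, 45.72)

Lower: z₀ + z₁ = -0.146 + (-1.645) = -1.791; 1 − a(z₀+z₁) = 1 − (-0.015)(-1.791) = 0.9731; argument = -0.146 + (-1.791)/0.9731 = -1.9864 → -1.99.
α₁ = Φ(-1.99) = 0.0233; rank = round(500 × 0.0233) = 12; θ*₍12₎ = 41.62.
Upper: z₀ + z₂ = 1.499; 1 − a(z₀+z₂) = 1.0225; argument = 1.3200 → 1.32; α₂ = 0.9066; rank = 453; θ*₍453₎ = 45.72.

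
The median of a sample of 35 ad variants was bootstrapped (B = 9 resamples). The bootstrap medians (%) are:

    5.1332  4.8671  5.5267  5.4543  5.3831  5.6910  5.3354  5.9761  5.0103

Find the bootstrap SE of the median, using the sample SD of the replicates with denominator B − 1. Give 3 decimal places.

Bootstrap SE is the standard deviation of the 9 replicate medians.
Mean of replicates: (5.1332 + 4.8671 + 5.5267 + 5.4543 + 5.3831 + 5.6910 + 5.3354 + 5.9761 + 5.0103) / 9 = 48.37720 / 9 = 5.37524
Sum of squared deviations: (−0.24204)² + (−0.50814)² + (+0.15146)² + (+0.07906)² + (+0.00786)² + (+0.31576)² + (−0.03984)² + (+0.60086)² + (−0.36494)² = 0.94155
Variance = 0.94155 / 8 = 0.11769
SE* = √0.11769

SE* = 0.343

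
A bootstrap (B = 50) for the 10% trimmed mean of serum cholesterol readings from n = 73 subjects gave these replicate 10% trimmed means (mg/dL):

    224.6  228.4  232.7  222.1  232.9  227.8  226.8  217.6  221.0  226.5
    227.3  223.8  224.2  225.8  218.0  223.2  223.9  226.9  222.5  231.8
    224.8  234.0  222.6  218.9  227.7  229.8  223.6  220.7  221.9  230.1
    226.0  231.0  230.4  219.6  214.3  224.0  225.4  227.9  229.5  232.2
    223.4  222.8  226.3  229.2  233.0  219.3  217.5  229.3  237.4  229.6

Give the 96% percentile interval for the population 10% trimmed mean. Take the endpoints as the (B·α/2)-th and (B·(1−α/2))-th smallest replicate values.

Sorted replicates: 214.3, 217.5, 217.6, 218.0, 218.9, 219.3, 219.6, 220.7, 221.0, 221.9, 222.1, 222.5, 222.6, 222.8, 223.2, 223.4, 223.6, 223.8, 223.9, 224.0, 224.2, 224.6, 224.8, 225.4, 225.8, 226.0, 226.3, 226.5, 226.8, 226.9, 227.3, 227.7, 227.8, 227.9, 228.4, 229.2, 229.3, 229.5, 229.6, 229.8, 230.1, 230.4, 231.0, 231.8, 232.2, 232.7, 232.9, 233.0, 234.0, 237.4
α = 0.04; lower rank = 50 × 0.020 = 1; upper rank = 50 × 0.980 = 49.
The 1st smallest replicate is 214.3; the 49th is 234.0.

(214.3, 234.0)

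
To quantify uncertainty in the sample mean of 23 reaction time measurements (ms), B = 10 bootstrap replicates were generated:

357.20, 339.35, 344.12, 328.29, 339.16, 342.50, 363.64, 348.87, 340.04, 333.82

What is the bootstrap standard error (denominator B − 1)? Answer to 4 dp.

SE* = 10.5209

Bootstrap SE is the standard deviation of the 10 replicate means.
Mean of replicates: (357.20 + 339.35 + 344.12 + 328.29 + 339.16 + 342.50 + 363.64 + 348.87 + 340.04 + 333.82) / 10 = 3436.99000 / 10 = 343.69900
Sum of squared deviations: (+13.50100)² + (−4.34900)² + (+0.42100)² + (−15.40900)² + (−4.53900)² + (−1.19900)² + (+19.94100)² + (+5.17100)² + (−3.65900)² + (−9.87900)² = 996.21109
Variance = 996.21109 / 9 = 110.69012
SE* = √110.69012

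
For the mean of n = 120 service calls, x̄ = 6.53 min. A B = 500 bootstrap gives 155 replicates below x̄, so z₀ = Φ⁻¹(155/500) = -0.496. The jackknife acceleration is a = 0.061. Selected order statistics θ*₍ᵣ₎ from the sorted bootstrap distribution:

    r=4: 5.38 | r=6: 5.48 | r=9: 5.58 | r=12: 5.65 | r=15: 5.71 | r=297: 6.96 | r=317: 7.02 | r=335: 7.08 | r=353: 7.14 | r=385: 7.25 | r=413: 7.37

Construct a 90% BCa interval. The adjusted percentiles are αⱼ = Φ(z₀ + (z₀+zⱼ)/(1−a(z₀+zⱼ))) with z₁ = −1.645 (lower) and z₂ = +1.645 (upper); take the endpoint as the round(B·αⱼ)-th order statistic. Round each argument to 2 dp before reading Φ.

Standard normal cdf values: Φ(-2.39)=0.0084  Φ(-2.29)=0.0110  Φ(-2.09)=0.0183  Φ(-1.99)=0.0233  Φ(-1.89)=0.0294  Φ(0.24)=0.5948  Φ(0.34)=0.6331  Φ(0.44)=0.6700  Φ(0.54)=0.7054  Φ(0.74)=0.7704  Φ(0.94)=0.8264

(5.38, 7.25)

Lower: z₀ + z₁ = -0.496 + (-1.645) = -2.141; 1 − a(z₀+z₁) = 1 − (0.061)(-2.141) = 1.1306; argument = -0.496 + (-2.141)/1.1306 = -2.3897 → -2.39.
α₁ = Φ(-2.39) = 0.0084; rank = round(500 × 0.0084) = 4; θ*₍4₎ = 5.38.
Upper: z₀ + z₂ = 1.149; 1 − a(z₀+z₂) = 0.9299; argument = 0.7396 → 0.74; α₂ = 0.7704; rank = 385; θ*₍385₎ = 7.25.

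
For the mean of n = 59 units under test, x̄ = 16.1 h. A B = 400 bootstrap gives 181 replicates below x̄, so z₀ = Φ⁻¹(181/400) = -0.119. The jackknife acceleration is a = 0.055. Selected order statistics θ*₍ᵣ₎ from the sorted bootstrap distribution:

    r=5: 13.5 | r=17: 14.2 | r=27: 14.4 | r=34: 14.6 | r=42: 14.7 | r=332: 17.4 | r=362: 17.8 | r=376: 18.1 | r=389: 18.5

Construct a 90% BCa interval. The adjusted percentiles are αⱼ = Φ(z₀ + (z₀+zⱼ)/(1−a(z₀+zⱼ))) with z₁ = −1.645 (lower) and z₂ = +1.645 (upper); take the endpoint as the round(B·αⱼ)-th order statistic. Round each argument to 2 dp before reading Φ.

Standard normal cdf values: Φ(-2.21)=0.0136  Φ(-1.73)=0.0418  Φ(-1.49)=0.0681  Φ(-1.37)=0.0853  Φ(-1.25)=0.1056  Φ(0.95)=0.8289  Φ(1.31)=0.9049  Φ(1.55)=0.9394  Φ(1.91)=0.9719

(14.2, 18.1)

Lower: z₀ + z₁ = -0.119 + (-1.645) = -1.764; 1 − a(z₀+z₁) = 1 − (0.055)(-1.764) = 1.0970; argument = -0.119 + (-1.764)/1.0970 = -1.7270 → -1.73.
α₁ = Φ(-1.73) = 0.0418; rank = round(400 × 0.0418) = 17; θ*₍17₎ = 14.2.
Upper: z₀ + z₂ = 1.526; 1 − a(z₀+z₂) = 0.9161; argument = 1.5468 → 1.55; α₂ = 0.9394; rank = 376; θ*₍376₎ = 18.1.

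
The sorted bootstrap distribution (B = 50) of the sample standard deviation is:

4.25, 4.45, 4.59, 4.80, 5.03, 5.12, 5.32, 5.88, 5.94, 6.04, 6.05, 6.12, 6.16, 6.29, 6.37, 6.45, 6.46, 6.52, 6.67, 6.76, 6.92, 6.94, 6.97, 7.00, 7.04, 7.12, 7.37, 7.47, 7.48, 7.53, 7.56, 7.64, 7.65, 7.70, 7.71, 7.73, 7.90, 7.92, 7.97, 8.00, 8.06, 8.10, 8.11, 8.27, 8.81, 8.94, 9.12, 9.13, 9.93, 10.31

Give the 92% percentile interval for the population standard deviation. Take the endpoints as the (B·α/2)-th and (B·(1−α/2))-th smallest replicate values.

α = 0.08; lower rank = 50 × 0.040 = 2; upper rank = 50 × 0.960 = 48.
The 2nd smallest replicate is 4.45; the 48th is 9.13.

(4.45, 9.13)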